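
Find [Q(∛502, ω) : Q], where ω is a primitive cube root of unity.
[Q(∛502, ω) : Q] = 6

[Q(∛502):Q] = 3 (min poly x^3 - 502, irreducible since 502 is not a perfect cube). [Q(ω):Q] = 2 (min poly x^2 + x + 1). Since Q(∛502) ⊂ R and ω ∉ R, we have ω ∉ Q(∛502), so x^2 + x + 1 remains irreducible over Q(∛502) and [Q(∛502, ω) : Q(∛502)] = 2. By the tower law, [Q(∛502, ω) : Q] = 3 · 2 = 6. (In fact Q(∛502, ω) is the splitting field of x^3 - 502 over Q.)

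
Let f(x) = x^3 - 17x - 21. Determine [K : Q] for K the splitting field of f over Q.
[K : Q] = 6

By the rational root test, any rational root of the monic integer polynomial f(x) = x^3 - 17x - 21 must be an integer dividing the constant term -21, i.e. one of ±{1, 3, 7, 21}. Evaluating: f(1) = -37, f(-1) = -5, f(3) = -45, f(-3) = 3, f(7) = 203, f(-7) = -245, f(21) = 8883, f(-21) = -8925; none is 0, so f has no rational root and is therefore irreducible over Q (a cubic with no linear factor over a field is irreducible). For an irreducible cubic, the Galois group is A_3 or S_3 according as the discriminant disc(f) = -4a^3 - 27b^2 = -4·(-17)^3 - 27·(-21)^2 = 7745 is or is not a square in Q. Here disc(f) = 7745 is not a perfect square in Q, so the Galois group of f over Q is not contained in A_3 and must be all of S_3. The splitting field has degree |S_3| = 6 over Q, so [K : Q] = 6.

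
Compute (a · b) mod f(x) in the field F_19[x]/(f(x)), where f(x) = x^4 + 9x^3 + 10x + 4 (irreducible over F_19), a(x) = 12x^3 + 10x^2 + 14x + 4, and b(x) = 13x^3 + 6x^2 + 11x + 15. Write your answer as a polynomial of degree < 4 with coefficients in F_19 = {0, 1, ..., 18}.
a · b ≡ 16x^3 + x^2 + 17x + 18 (mod f(x))

Multiply in F_19[x]: a(x)·b(x) = (12x^3 + 10x^2 + 14x + 4)·(13x^3 + 6x^2 + 11x + 15) = 4x^6 + 12x^5 + 13x^4 + 8x^3 + 5x^2 + 7x + 3. This has degree ≥ 4, so divide by f(x) over F_19: 4x^6 + 12x^5 + 13x^4 + 8x^3 + 5x^2 + 7x + 3 = (4x^2 + 14x + 1)·(x^4 + 9x^3 + 10x + 4) + (16x^3 + x^2 + 17x + 18). Hence a·b ≡ 16x^3 + x^2 + 17x + 18 (mod f). (F_19[x]/(f) is a field with 19^4 = 130321 elements since f is irreducible of degree 4.)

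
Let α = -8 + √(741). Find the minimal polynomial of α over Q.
m_α(x) = x^2 + 16x - 677

From α + 8 = √(741), squaring gives (α + 8)^2 = 741, i.e. α^2 + 16α + 64 = 741, so α^2 + 16α - 677 = 0. The discriminant of x^2 + 16x - 677 is (16)^2 - 4·(-677) = 256 + 2708 = 2964, and 4·(741) is not a perfect square in Q since 741 is squarefree and ≠ 1. Hence x^2 + 16x - 677 is irreducible over Q and is the minimal polynomial of α.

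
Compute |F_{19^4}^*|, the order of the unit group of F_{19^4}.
|F_{19^4}^*| = 130320

F_{19^4} has 19^4 = 130321 elements; its multiplicative group consists of all nonzero elements, so |F_{19^4}^*| = 130321 - 1 = 130320. (It is cyclic since any finite subgroup of the multiplicative group of a field is cyclic.)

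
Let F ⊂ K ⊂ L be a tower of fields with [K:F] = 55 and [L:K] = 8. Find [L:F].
[L:F] = 440

The tower law says that for any tower of field extensions F ⊂ K ⊂ L with finite degrees, [L:F] = [L:K] · [K:F]. Here this gives [L:F] = 8 · 55 = 440.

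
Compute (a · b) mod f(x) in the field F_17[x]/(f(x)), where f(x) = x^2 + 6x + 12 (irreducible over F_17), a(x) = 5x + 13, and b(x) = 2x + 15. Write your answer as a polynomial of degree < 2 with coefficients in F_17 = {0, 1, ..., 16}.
a · b ≡ 7x + 7 (mod f(x))

Multiply in F_17[x]: a(x)·b(x) = (5x + 13)·(2x + 15) = 10x^2 + 16x + 8. This has degree ≥ 2, so divide by f(x) over F_17: 10x^2 + 16x + 8 = (10)·(x^2 + 6x + 12) + (7x + 7). Hence a·b ≡ 7x + 7 (mod f). (F_17[x]/(f) is a field with 17^2 = 289 elements since f is irreducible of degree 2.)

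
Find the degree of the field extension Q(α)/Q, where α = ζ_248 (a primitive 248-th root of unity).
[Q(α):Q] = 120

The minimal polynomial of ζ_248 over Q is the 248-th cyclotomic polynomial Φ_248(x), which is irreducible over Q and has degree φ(248) = 120. Hence [Q(α):Q] = φ(248) = 120.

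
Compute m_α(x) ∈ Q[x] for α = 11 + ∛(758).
m_α(x) = x^3 - 33x^2 + 363x - 2089

Set β = α - 11 = ∛(758), so β^3 = 758. Then (α - 11)^3 - 758 = 0, i.e. α is a root of g(x) = (x - 11)^3 - 758 = x^3 - 33x^2 + 363x - 2089. Since g(x) = h(x - 11) where h(x) = x^3 - 758, and h is irreducible over Q (because 758 is not a perfect cube, so h has no rational root, and a monic cubic with no rational root is irreducible), g is also irreducible (irreducibility is preserved under the substitution x → x - 11). Hence m_α(x) = x^3 - 33x^2 + 363x - 2089.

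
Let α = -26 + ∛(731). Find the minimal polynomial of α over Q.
m_α(x) = x^3 + 78x^2 + 2028x + 16845

Set β = α + 26 = ∛(731), so β^3 = 731. Then (α + 26)^3 - 731 = 0, i.e. α is a root of g(x) = (x + 26)^3 - 731 = x^3 + 78x^2 + 2028x + 16845. Since g(x) = h(x + 26) where h(x) = x^3 - 731, and h is irreducible over Q (because 731 is not a perfect cube, so h has no rational root, and a monic cubic with no rational root is irreducible), g is also irreducible (irreducibility is preserved under the substitution x → x + 26). Hence m_α(x) = x^3 + 78x^2 + 2028x + 16845.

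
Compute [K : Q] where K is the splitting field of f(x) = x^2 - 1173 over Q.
[K : Q] = 2

f(x) = x^2 - 1173 factors as (x - √1173)(x + √1173). The splitting field is K = Q(√1173). Since 1173 is squarefree and > 1, it is not a perfect square, so x^2 - 1173 is irreducible over Q and [Q(√1173) : Q] = 2. Hence [K : Q] = 2.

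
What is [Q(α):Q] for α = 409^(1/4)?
[Q(α):Q] = 4

α is a root of x^4 - 409. By Eisenstein's criterion at the prime p = 409 (which divides the constant term 409 but p^2 = 167281 does not, since 409 is squarefree), x^4 - 409 is irreducible over Q. Hence [Q(α):Q] = 4.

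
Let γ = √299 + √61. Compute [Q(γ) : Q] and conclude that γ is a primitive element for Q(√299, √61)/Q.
[Q(γ) : Q] = 4 (equivalently, Q(γ) = Q(√299, √61))

Obviously Q(γ) ⊆ Q(√299, √61), and [Q(√299, √61):Q] = 4 (since 299, 61 are distinct squarefree integers > 1 with 18239 not a perfect square). To show equality we compute the minimal polynomial of γ. From γ = √299 + √61: γ^2 = 299 + 2√(18239) + 61 = 360 + 2√(18239), so γ^2 - 360 = 2√(18239); squaring, (γ^2 - 360)^2 = 4·18239, i.e. γ^4 - 720γ^2 + 129600 - 72956 = 0, i.e. γ^4 - 720γ^2 + 56644 = 0. So γ is a root of x^4 - 720x^2 + 56644. This polynomial is irreducible over Q: it has no rational root (each ±√299 ± √61 is irrational), and any factorization into two quadratics over Q would force √(18239) ∈ Q (pairing opposite roots) or √299, √61 ∈ Q (other pairings), all impossible. Hence [Q(γ):Q] = 4 = [Q(√299, √61):Q], so Q(γ) = Q(√299, √61).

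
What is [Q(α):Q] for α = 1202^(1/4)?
[Q(α):Q] = 4

α is a root of x^4 - 1202. By Eisenstein's criterion at the prime p = 2 (which divides the constant term 1202 but p^2 = 4 does not, since 1202 is squarefree), x^4 - 1202 is irreducible over Q. Hence [Q(α):Q] = 4.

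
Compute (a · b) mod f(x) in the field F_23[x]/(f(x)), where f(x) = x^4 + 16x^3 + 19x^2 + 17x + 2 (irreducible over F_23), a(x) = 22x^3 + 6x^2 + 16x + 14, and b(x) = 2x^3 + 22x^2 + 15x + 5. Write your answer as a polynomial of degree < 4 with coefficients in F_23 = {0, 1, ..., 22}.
a · b ≡ 7x^3 + 8x^2 + 15x + 9 (mod f(x))

Multiply in F_23[x]: a(x)·b(x) = (22x^3 + 6x^2 + 16x + 14)·(2x^3 + 22x^2 + 15x + 5) = 21x^6 + 13x^5 + 11x^4 + 5x^3 + 3x^2 + 14x + 1. This has degree ≥ 4, so divide by f(x) over F_23: 21x^6 + 13x^5 + 11x^4 + 5x^3 + 3x^2 + 14x + 1 = (21x^2 + 22x + 19)·(x^4 + 16x^3 + 19x^2 + 17x + 2) + (7x^3 + 8x^2 + 15x + 9). Hence a·b ≡ 7x^3 + 8x^2 + 15x + 9 (mod f). (F_23[x]/(f) is a field with 23^4 = 279841 elements since f is irreducible of degree 4.)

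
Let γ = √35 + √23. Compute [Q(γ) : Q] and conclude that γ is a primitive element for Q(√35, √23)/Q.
[Q(γ) : Q] = 4 (equivalently, Q(γ) = Q(√35, √23))

Obviously Q(γ) ⊆ Q(√35, √23), and [Q(√35, √23):Q] = 4 (since 35, 23 are distinct squarefree integers > 1 with 805 not a perfect square). To show equality we compute the minimal polynomial of γ. From γ = √35 + √23: γ^2 = 35 + 2√(805) + 23 = 58 + 2√(805), so γ^2 - 58 = 2√(805); squaring, (γ^2 - 58)^2 = 4·805, i.e. γ^4 - 116γ^2 + 3364 - 3220 = 0, i.e. γ^4 - 116γ^2 + 144 = 0. So γ is a root of x^4 - 116x^2 + 144. This polynomial is irreducible over Q: it has no rational root (each ±√35 ± √23 is irrational), and any factorization into two quadratics over Q would force √(805) ∈ Q (pairing opposite roots) or √35, √23 ∈ Q (other pairings), all impossible. Hence [Q(γ):Q] = 4 = [Q(√35, √23):Q], so Q(γ) = Q(√35, √23).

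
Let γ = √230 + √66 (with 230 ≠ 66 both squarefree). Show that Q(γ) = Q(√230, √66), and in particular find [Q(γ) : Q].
[Q(γ) : Q] = 4 (equivalently, Q(γ) = Q(√230, √66))

Obviously Q(γ) ⊆ Q(√230, √66), and [Q(√230, √66):Q] = 4 (since 230, 66 are distinct squarefree integers > 1 with 15180 not a perfect square). To show equality we compute the minimal polynomial of γ. From γ = √230 + √66: γ^2 = 230 + 2√(15180) + 66 = 296 + 2√(15180), so γ^2 - 296 = 2√(15180); squaring, (γ^2 - 296)^2 = 4·15180, i.e. γ^4 - 592γ^2 + 87616 - 60720 = 0, i.e. γ^4 - 592γ^2 + 26896 = 0. So γ is a root of x^4 - 592x^2 + 26896. This polynomial is irreducible over Q: it has no rational root (each ±√230 ± √66 is irrational), and any factorization into two quadratics over Q would force √(15180) ∈ Q (pairing opposite roots) or √230, √66 ∈ Q (other pairings), all impossible. Hence [Q(γ):Q] = 4 = [Q(√230, √66):Q], so Q(γ) = Q(√230, √66).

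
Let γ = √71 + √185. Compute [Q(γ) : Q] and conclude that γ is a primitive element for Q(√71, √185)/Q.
[Q(γ) : Q] = 4 (equivalently, Q(γ) = Q(√71, √185))

Obviously Q(γ) ⊆ Q(√71, √185), and [Q(√71, √185):Q] = 4 (since 71, 185 are distinct squarefree integers > 1 with 13135 not a perfect square). To show equality we compute the minimal polynomial of γ. From γ = √71 + √185: γ^2 = 71 + 2√(13135) + 185 = 256 + 2√(13135), so γ^2 - 256 = 2√(13135); squaring, (γ^2 - 256)^2 = 4·13135, i.e. γ^4 - 512γ^2 + 65536 - 52540 = 0, i.e. γ^4 - 512γ^2 + 12996 = 0. So γ is a root of x^4 - 512x^2 + 12996. This polynomial is irreducible over Q: it has no rational root (each ±√71 ± √185 is irrational), and any factorization into two quadratics over Q would force √(13135) ∈ Q (pairing opposite roots) or √71, √185 ∈ Q (other pairings), all impossible. Hence [Q(γ):Q] = 4 = [Q(√71, √185):Q], so Q(γ) = Q(√71, √185).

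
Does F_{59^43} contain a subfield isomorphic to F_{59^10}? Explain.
No: F_{59^10} is not a subfield of F_{59^43}

F_{p^m} embeds in F_{p^n} iff m | n. Here 10 ∤ 43 (since 43 = 4·10 + 3 with remainder 3 ≠ 0), so F_{59^10} is not a subfield of F_{59^43}. Equivalently: if it were, the tower law would give 10 = [F_{59^10}:F_59] dividing [F_{59^43}:F_59] = 43, contradiction.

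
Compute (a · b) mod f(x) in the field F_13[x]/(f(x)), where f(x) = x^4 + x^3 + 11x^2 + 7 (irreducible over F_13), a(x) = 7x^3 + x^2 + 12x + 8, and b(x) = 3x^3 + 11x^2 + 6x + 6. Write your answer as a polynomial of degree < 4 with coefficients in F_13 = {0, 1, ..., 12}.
a · b ≡ 3x^3 + 7x^2 + 6x + 12 (mod f(x))

Multiply in F_13[x]: a(x)·b(x) = (7x^3 + x^2 + 12x + 8)·(3x^3 + 11x^2 + 6x + 6) = 8x^6 + 2x^5 + 11x^4 + 9x^3 + 10x^2 + 3x + 9. This has degree ≥ 4, so divide by f(x) over F_13: 8x^6 + 2x^5 + 11x^4 + 9x^3 + 10x^2 + 3x + 9 = (8x^2 + 7x + 7)·(x^4 + x^3 + 11x^2 + 7) + (3x^3 + 7x^2 + 6x + 12). Hence a·b ≡ 3x^3 + 7x^2 + 6x + 12 (mod f). (F_13[x]/(f) is a field with 13^4 = 28561 elements since f is irreducible of degree 4.)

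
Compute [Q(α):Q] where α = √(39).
[Q(α):Q] = 2

[Q(α):Q] equals the degree of the minimal polynomial of α. Here α^2 = 39 and x^2 - 39 is irreducible (d = 39 is squarefree, ≠ 1, hence not a square), so deg(m_α) = 2. Thus [Q(α):Q] = 2.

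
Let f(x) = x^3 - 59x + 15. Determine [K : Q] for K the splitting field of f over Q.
[K : Q] = 6

By the rational root test, any rational root of the monic integer polynomial f(x) = x^3 - 59x + 15 must be an integer dividing the constant term 15, i.e. one of ±{1, 3, 5, 15}. Evaluating: f(1) = -43, f(-1) = 73, f(3) = -135, f(-3) = 165, f(5) = -155, f(-5) = 185, f(15) = 2505, f(-15) = -2475; none is 0, so f has no rational root and is therefore irreducible over Q (a cubic with no linear factor over a field is irreducible). For an irreducible cubic, the Galois group is A_3 or S_3 according as the discriminant disc(f) = -4a^3 - 27b^2 = -4·(-59)^3 - 27·(15)^2 = 815441 is or is not a square in Q. Here disc(f) = 815441 is not a perfect square in Q, so the Galois group of f over Q is not contained in A_3 and must be all of S_3. The splitting field has degree |S_3| = 6 over Q, so [K : Q] = 6.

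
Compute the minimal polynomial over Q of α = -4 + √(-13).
m_α(x) = x^2 + 8x + 29

From α + 4 = √(-13), squaring gives (α + 4)^2 = -13, i.e. α^2 + 8α + 16 = -13, so α^2 + 8α + 29 = 0. The discriminant of x^2 + 8x + 29 is (8)^2 - 4·(29) = 64 - 116 = -52, and 4·(-13) is not a perfect square in Q since -13 is squarefree and ≠ 1. Hence x^2 + 8x + 29 is irreducible over Q and is the minimal polynomial of α.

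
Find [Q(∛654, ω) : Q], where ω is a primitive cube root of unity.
[Q(∛654, ω) : Q] = 6

[Q(∛654):Q] = 3 (min poly x^3 - 654, irreducible since 654 is not a perfect cube). [Q(ω):Q] = 2 (min poly x^2 + x + 1). Since Q(∛654) ⊂ R and ω ∉ R, we have ω ∉ Q(∛654), so x^2 + x + 1 remains irreducible over Q(∛654) and [Q(∛654, ω) : Q(∛654)] = 2. By the tower law, [Q(∛654, ω) : Q] = 3 · 2 = 6. (In fact Q(∛654, ω) is the splitting field of x^3 - 654 over Q.)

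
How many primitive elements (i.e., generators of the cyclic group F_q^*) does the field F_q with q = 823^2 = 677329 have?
There are φ(677328) = 221952 primitive elements

F_q^* is cyclic of order q - 1 = 677328. A cyclic group of order m has exactly φ(m) generators. Here m = 677328 = 2^4 · 3 · 103 · 137, so the number of primitive elements is φ(677328) = 221952.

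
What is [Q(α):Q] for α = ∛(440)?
[Q(α):Q] = 3

The minimal polynomial of α is x^3 - 440, irreducible over Q since 440 is not a perfect cube (so x^3 - 440 has no rational root). Hence [Q(α):Q] = deg(m_α) = 3.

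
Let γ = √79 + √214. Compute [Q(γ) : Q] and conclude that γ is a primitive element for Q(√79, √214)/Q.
[Q(γ) : Q] = 4 (equivalently, Q(γ) = Q(√79, √214))

Obviously Q(γ) ⊆ Q(√79, √214), and [Q(√79, √214):Q] = 4 (since 79, 214 are distinct squarefree integers > 1 with 16906 not a perfect square). To show equality we compute the minimal polynomial of γ. From γ = √79 + √214: γ^2 = 79 + 2√(16906) + 214 = 293 + 2√(16906), so γ^2 - 293 = 2√(16906); squaring, (γ^2 - 293)^2 = 4·16906, i.e. γ^4 - 586γ^2 + 85849 - 67624 = 0, i.e. γ^4 - 586γ^2 + 18225 = 0. So γ is a root of x^4 - 586x^2 + 18225. This polynomial is irreducible over Q: it has no rational root (each ±√79 ± √214 is irrational), and any factorization into two quadratics over Q would force √(16906) ∈ Q (pairing opposite roots) or √79, √214 ∈ Q (other pairings), all impossible. Hence [Q(γ):Q] = 4 = [Q(√79, √214):Q], so Q(γ) = Q(√79, √214).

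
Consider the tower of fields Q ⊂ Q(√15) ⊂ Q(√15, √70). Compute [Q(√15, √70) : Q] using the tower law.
[Q(√15, √70) : Q] = 4

[Q(√15):Q] = 2 (min poly x^2 - 15, irreducible since 15 is squarefree > 1). For the top step, suppose √70 ∈ Q(√15), say √70 = c + d√15 with c, d ∈ Q. Squaring: 70 = c^2 + 15d^2 + 2cd√15. Since √15 ∉ Q this forces 2cd = 0. If d = 0 then √70 = c ∈ Q, contradicting 70 squarefree > 1. If c = 0 then 70 = 15d^2, so 15·70 = (15d)^2 is a perfect square in Q — but 15·70 = 1050 is not a perfect square (since 15 and 70 are distinct squarefree integers). Contradiction. Hence √70 ∉ Q(√15), so x^2 - 70 stays irreducible over Q(√15) and [Q(√15, √70) : Q(√15)] = 2. By the tower law, [Q(√15, √70) : Q] = 2 · 2 = 4.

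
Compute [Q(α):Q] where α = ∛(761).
[Q(α):Q] = 3

The minimal polynomial of α is x^3 - 761, irreducible over Q since 761 is not a perfect cube (so x^3 - 761 has no rational root). Hence [Q(α):Q] = deg(m_α) = 3.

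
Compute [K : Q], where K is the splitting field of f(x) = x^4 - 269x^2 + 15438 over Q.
[K : Q] = 4

Solving the quadratic in x^2: x^2 = (269 ± √(269^2 - 4·15438))/2 = (269 ± √10609)/2 = (269 ± 103)/2, giving x^2 = 83 or x^2 = 186. So f(x) = (x^2 - 83)(x^2 - 186) and the roots of f are ±√83, ±√186. Hence the splitting field is K = Q(√83, √186). Since 83 and 186 are distinct squarefree integers > 1, their product 15438 is not a perfect square, so √186 ∉ Q(√83). By the tower law [K:Q] = [Q(√83,√186):Q(√83)] · [Q(√83):Q] = 2 · 2 = 4.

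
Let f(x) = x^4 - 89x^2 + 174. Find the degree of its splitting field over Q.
[K : Q] = 4

Solving the quadratic in x^2: x^2 = (89 ± √(89^2 - 4·174))/2 = (89 ± √7225)/2 = (89 ± 85)/2, giving x^2 = 87 or x^2 = 2. So f(x) = (x^2 - 87)(x^2 - 2) and the roots of f are ±√87, ±√2. Hence the splitting field is K = Q(√87, √2). Since 87 and 2 are distinct squarefree integers > 1, their product 174 is not a perfect square, so √2 ∉ Q(√87). By the tower law [K:Q] = [Q(√87,√2):Q(√87)] · [Q(√87):Q] = 2 · 2 = 4.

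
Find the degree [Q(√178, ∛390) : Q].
[Q(√178, ∛390) : Q] = 6

Let L = Q(√178, ∛390). Since Q(√178) ⊂ L and [Q(√178):Q] = 2, the tower law gives 2 | [L:Q]. Likewise Q(∛390) ⊂ L with [Q(∛390):Q] = 3 (because 390 is not a perfect cube), so 3 | [L:Q]. As gcd(2,3) = 1, [L:Q] is divisible by 6. Conversely L is generated over Q by √178 and ∛390, so [L:Q] ≤ 2·3 = 6. Therefore [Q(√178, ∛390) : Q] = 6.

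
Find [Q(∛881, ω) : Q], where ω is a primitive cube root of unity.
[Q(∛881, ω) : Q] = 6

[Q(∛881):Q] = 3 (min poly x^3 - 881, irreducible since 881 is not a perfect cube). [Q(ω):Q] = 2 (min poly x^2 + x + 1). Since Q(∛881) ⊂ R and ω ∉ R, we have ω ∉ Q(∛881), so x^2 + x + 1 remains irreducible over Q(∛881) and [Q(∛881, ω) : Q(∛881)] = 2. By the tower law, [Q(∛881, ω) : Q] = 3 · 2 = 6. (In fact Q(∛881, ω) is the splitting field of x^3 - 881 over Q.)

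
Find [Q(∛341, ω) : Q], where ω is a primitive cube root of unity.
[Q(∛341, ω) : Q] = 6

[Q(∛341):Q] = 3 (min poly x^3 - 341, irreducible since 341 is not a perfect cube). [Q(ω):Q] = 2 (min poly x^2 + x + 1). Since Q(∛341) ⊂ R and ω ∉ R, we have ω ∉ Q(∛341), so x^2 + x + 1 remains irreducible over Q(∛341) and [Q(∛341, ω) : Q(∛341)] = 2. By the tower law, [Q(∛341, ω) : Q] = 3 · 2 = 6. (In fact Q(∛341, ω) is the splitting field of x^3 - 341 over Q.)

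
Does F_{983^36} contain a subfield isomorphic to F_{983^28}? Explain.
No: F_{983^28} is not a subfield of F_{983^36}

F_{p^m} embeds in F_{p^n} iff m | n. Here 28 ∤ 36 (since 36 = 1·28 + 8 with remainder 8 ≠ 0), so F_{983^28} is not a subfield of F_{983^36}. Equivalently: if it were, the tower law would give 28 = [F_{983^28}:F_983] dividing [F_{983^36}:F_983] = 36, contradiction.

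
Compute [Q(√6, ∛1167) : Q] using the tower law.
[Q(√6, ∛1167) : Q] = 6

Let L = Q(√6, ∛1167). Since Q(√6) ⊂ L and [Q(√6):Q] = 2, the tower law gives 2 | [L:Q]. Likewise Q(∛1167) ⊂ L with [Q(∛1167):Q] = 3 (because 1167 is not a perfect cube), so 3 | [L:Q]. As gcd(2,3) = 1, [L:Q] is divisible by 6. Conversely L is generated over Q by √6 and ∛1167, so [L:Q] ≤ 2·3 = 6. Therefore [Q(√6, ∛1167) : Q] = 6.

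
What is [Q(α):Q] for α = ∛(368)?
[Q(α):Q] = 3

The minimal polynomial of α is x^3 - 368, irreducible over Q since 368 is not a perfect cube (so x^3 - 368 has no rational root). Hence [Q(α):Q] = deg(m_α) = 3.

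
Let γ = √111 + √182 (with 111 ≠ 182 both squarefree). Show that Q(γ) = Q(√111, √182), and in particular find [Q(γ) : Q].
[Q(γ) : Q] = 4 (equivalently, Q(γ) = Q(√111, √182))

Obviously Q(γ) ⊆ Q(√111, √182), and [Q(√111, √182):Q] = 4 (since 111, 182 are distinct squarefree integers > 1 with 20202 not a perfect square). To show equality we compute the minimal polynomial of γ. From γ = √111 + √182: γ^2 = 111 + 2√(20202) + 182 = 293 + 2√(20202), so γ^2 - 293 = 2√(20202); squaring, (γ^2 - 293)^2 = 4·20202, i.e. γ^4 - 586γ^2 + 85849 - 80808 = 0, i.e. γ^4 - 586γ^2 + 5041 = 0. So γ is a root of x^4 - 586x^2 + 5041. This polynomial is irreducible over Q: it has no rational root (each ±√111 ± √182 is irrational), and any factorization into two quadratics over Q would force √(20202) ∈ Q (pairing opposite roots) or √111, √182 ∈ Q (other pairings), all impossible. Hence [Q(γ):Q] = 4 = [Q(√111, √182):Q], so Q(γ) = Q(√111, √182).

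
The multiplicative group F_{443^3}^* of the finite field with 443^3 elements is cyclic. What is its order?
|F_{443^3}^*| = 86938306

F_{443^3} has 443^3 = 86938307 elements; its multiplicative group consists of all nonzero elements, so |F_{443^3}^*| = 86938307 - 1 = 86938306. (It is cyclic since any finite subgroup of the multiplicative group of a field is cyclic.)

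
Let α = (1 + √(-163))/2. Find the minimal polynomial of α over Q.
m_α(x) = x^2 - x + 41

From 2α - 1 = √(-163), squaring gives (2α - 1)^2 = -163, i.e. 4α^2 - 4α + 1 = -163, so α^2 - α + (1 + 163)/4 = 0. Since -163 ≡ 1 (mod 4), (1 + 163)/4 = 41 ∈ Z. The polynomial x^2 - x + 41 has discriminant 1 - 4·(41) = -163, which is not a perfect square in Q (d = -163 is squarefree and ≠ 1), so x^2 - x + 41 is irreducible over Q. It is the minimal polynomial of α.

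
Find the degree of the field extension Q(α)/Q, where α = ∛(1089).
[Q(α):Q] = 3

The minimal polynomial of α is x^3 - 1089, irreducible over Q since 1089 is not a perfect cube (so x^3 - 1089 has no rational root). Hence [Q(α):Q] = deg(m_α) = 3.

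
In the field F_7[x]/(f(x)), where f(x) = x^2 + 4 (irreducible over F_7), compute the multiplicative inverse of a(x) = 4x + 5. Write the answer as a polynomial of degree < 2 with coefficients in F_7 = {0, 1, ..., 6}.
a(x)^(-1) ≡ 2x + 1 (mod f(x))

Since f is irreducible over F_7, F_7[x]/(f) is a field and a(x) ≠ 0 has an inverse. Apply the extended Euclidean algorithm to f(x) and a(x) in F_7[x]: f(x) = (2x + 1)·a(x) + (6). The last nonzero remainder is the constant 6 = gcd(f, a) in F_7. Back-substituting through the division chain expresses 6 = s(x)·a(x) + t(x)·f(x) with s(x) ≡ 5x + 6 (mod f), so (5x + 6)·a(x) ≡ 6 (mod f). Multiplying by 6^(-1) ≡ 6 in F_7 gives a(x)^(-1) ≡ 6·(5x + 6) ≡ 2x + 1 (mod f). Check: (4x + 5)·(2x + 1) = x^2 + 5 ≡ 1 (mod x^2 + 4).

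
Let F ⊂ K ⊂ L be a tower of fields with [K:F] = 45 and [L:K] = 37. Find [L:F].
[L:F] = 1665

The tower law says that for any tower of field extensions F ⊂ K ⊂ L with finite degrees, [L:F] = [L:K] · [K:F]. Here this gives [L:F] = 37 · 45 = 1665.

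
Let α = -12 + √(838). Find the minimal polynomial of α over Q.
m_α(x) = x^2 + 24x - 694

From α + 12 = √(838), squaring gives (α + 12)^2 = 838, i.e. α^2 + 24α + 144 = 838, so α^2 + 24α - 694 = 0. The discriminant of x^2 + 24x - 694 is (24)^2 - 4·(-694) = 576 + 2776 = 3352, and 4·(838) is not a perfect square in Q since 838 is squarefree and ≠ 1. Hence x^2 + 24x - 694 is irreducible over Q and is the minimal polynomial of α.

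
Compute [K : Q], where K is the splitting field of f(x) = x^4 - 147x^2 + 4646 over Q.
[K : Q] = 4

Solving the quadratic in x^2: x^2 = (147 ± √(147^2 - 4·4646))/2 = (147 ± √3025)/2 = (147 ± 55)/2, giving x^2 = 46 or x^2 = 101. So f(x) = (x^2 - 46)(x^2 - 101) and the roots of f are ±√46, ±√101. Hence the splitting field is K = Q(√46, √101). Since 46 and 101 are distinct squarefree integers > 1, their product 4646 is not a perfect square, so √101 ∉ Q(√46). By the tower law [K:Q] = [Q(√46,√101):Q(√46)] · [Q(√46):Q] = 2 · 2 = 4.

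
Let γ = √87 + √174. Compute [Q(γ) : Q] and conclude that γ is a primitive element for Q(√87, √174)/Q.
[Q(γ) : Q] = 4 (equivalently, Q(γ) = Q(√87, √174))

Obviously Q(γ) ⊆ Q(√87, √174), and [Q(√87, √174):Q] = 4 (since 87, 174 are distinct squarefree integers > 1 with 15138 not a perfect square). To show equality we compute the minimal polynomial of γ. From γ = √87 + √174: γ^2 = 87 + 2√(15138) + 174 = 261 + 2√(15138), so γ^2 - 261 = 2√(15138); squaring, (γ^2 - 261)^2 = 4·15138, i.e. γ^4 - 522γ^2 + 68121 - 60552 = 0, i.e. γ^4 - 522γ^2 + 7569 = 0. So γ is a root of x^4 - 522x^2 + 7569. This polynomial is irreducible over Q: it has no rational root (each ±√87 ± √174 is irrational), and any factorization into two quadratics over Q would force √(15138) ∈ Q (pairing opposite roots) or √87, √174 ∈ Q (other pairings), all impossible. Hence [Q(γ):Q] = 4 = [Q(√87, √174):Q], so Q(γ) = Q(√87, √174).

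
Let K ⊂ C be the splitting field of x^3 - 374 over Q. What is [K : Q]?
[K : Q] = 6

The roots of x^3 - 374 are ∛374, ω∛374, ω^2∛374 where ω = e^(2πi/3) is a primitive cube root of unity, so K = Q(∛374, ω). Now [Q(∛374):Q] = 3 (since 374 is not a perfect cube, x^3 - 374 is irreducible) and [Q(ω):Q] = 2. Both 2 and 3 divide [K:Q], and [K:Q] ≤ 3·2 = 6, so [K:Q] = 6. (Equivalently: Q(∛374) ⊂ R but ω ∉ R, so [K : Q(∛374)] = 2.)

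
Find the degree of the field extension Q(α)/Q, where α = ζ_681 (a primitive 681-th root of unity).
[Q(α):Q] = 452

The minimal polynomial of ζ_681 over Q is the 681-th cyclotomic polynomial Φ_681(x), which is irreducible over Q and has degree φ(681) = 452. Hence [Q(α):Q] = φ(681) = 452.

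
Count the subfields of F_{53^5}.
F_{53^5} has 2 subfields

The subfields of F_{p^n} are exactly the fields F_{p^d} for d | n (each is the fixed field of the unique index-d subgroup of Gal(F_{p^n}/F_p) ≅ Z/nZ). The divisors of n = 5 are {1, 5}, giving 2 subfields: F_{53^1}, F_{53^5}.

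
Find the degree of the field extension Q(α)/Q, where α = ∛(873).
[Q(α):Q] = 3

The minimal polynomial of α is x^3 - 873, irreducible over Q since 873 is not a perfect cube (so x^3 - 873 has no rational root). Hence [Q(α):Q] = deg(m_α) = 3.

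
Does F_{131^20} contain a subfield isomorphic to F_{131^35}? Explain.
No: F_{131^35} is not a subfield of F_{131^20}

F_{p^m} embeds in F_{p^n} iff m | n. Here 35 ∤ 20 (since 20 = 0·35 + 20 with remainder 20 ≠ 0), so F_{131^35} is not a subfield of F_{131^20}. Equivalently: if it were, the tower law would give 35 = [F_{131^35}:F_131] dividing [F_{131^20}:F_131] = 20, contradiction.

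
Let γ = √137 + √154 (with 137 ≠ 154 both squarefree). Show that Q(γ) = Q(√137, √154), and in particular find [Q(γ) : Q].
[Q(γ) : Q] = 4 (equivalently, Q(γ) = Q(√137, √154))

Obviously Q(γ) ⊆ Q(√137, √154), and [Q(√137, √154):Q] = 4 (since 137, 154 are distinct squarefree integers > 1 with 21098 not a perfect square). To show equality we compute the minimal polynomial of γ. From γ = √137 + √154: γ^2 = 137 + 2√(21098) + 154 = 291 + 2√(21098), so γ^2 - 291 = 2√(21098); squaring, (γ^2 - 291)^2 = 4·21098, i.e. γ^4 - 582γ^2 + 84681 - 84392 = 0, i.e. γ^4 - 582γ^2 + 289 = 0. So γ is a root of x^4 - 582x^2 + 289. This polynomial is irreducible over Q: it has no rational root (each ±√137 ± √154 is irrational), and any factorization into two quadratics over Q would force √(21098) ∈ Q (pairing opposite roots) or √137, √154 ∈ Q (other pairings), all impossible. Hence [Q(γ):Q] = 4 = [Q(√137, √154):Q], so Q(γ) = Q(√137, √154).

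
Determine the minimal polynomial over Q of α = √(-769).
m_α(x) = x^2 + 769

α satisfies α^2 + 769 = 0, so x^2 + 769 annihilates α. Since d = -769 is squarefree and ≠ 1, it is not a perfect square in Q, so x^2 + 769 has no rational root and is therefore irreducible over Q (a degree-2 polynomial over a field is irreducible iff it has no root). Hence m_α(x) = x^2 + 769.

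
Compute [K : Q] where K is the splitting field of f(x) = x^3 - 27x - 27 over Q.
[K : Q] = 3

By the rational root test, any rational root of the monic integer polynomial f(x) = x^3 - 27x - 27 must be an integer dividing the constant term -27, i.e. one of ±{1, 3, 9, 27}. Evaluating: f(1) = -53, f(-1) = -1, f(3) = -81, f(-3) = 27, f(9) = 459, f(-9) = -513, f(27) = 18927, f(-27) = -18981; none is 0, so f has no rational root and is therefore irreducible over Q (a cubic with no linear factor over a field is irreducible). For an irreducible cubic, the Galois group is A_3 or S_3 according as the discriminant disc(f) = -4a^3 - 27b^2 = -4·(-27)^3 - 27·(-27)^2 = 59049 is or is not a square in Q. Here disc(f) = 59049 = 243^2 is a perfect square in Q, so the Galois group of f over Q is contained in A_3, hence equals A_3 (cyclic of order 3). The splitting field has degree |A_3| = 3 over Q, so [K : Q] = 3.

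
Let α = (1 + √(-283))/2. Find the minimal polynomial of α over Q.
m_α(x) = x^2 - x + 71

From 2α - 1 = √(-283), squaring gives (2α - 1)^2 = -283, i.e. 4α^2 - 4α + 1 = -283, so α^2 - α + (1 + 283)/4 = 0. Since -283 ≡ 1 (mod 4), (1 + 283)/4 = 71 ∈ Z. The polynomial x^2 - x + 71 has discriminant 1 - 4·(71) = -283, which is not a perfect square in Q (d = -283 is squarefree and ≠ 1), so x^2 - x + 71 is irreducible over Q. It is the minimal polynomial of α.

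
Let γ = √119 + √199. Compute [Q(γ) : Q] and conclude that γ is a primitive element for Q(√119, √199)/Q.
[Q(γ) : Q] = 4 (equivalently, Q(γ) = Q(√119, √199))

Obviously Q(γ) ⊆ Q(√119, √199), and [Q(√119, √199):Q] = 4 (since 119, 199 are distinct squarefree integers > 1 with 23681 not a perfect square). To show equality we compute the minimal polynomial of γ. From γ = √119 + √199: γ^2 = 119 + 2√(23681) + 199 = 318 + 2√(23681), so γ^2 - 318 = 2√(23681); squaring, (γ^2 - 318)^2 = 4·23681, i.e. γ^4 - 636γ^2 + 101124 - 94724 = 0, i.e. γ^4 - 636γ^2 + 6400 = 0. So γ is a root of x^4 - 636x^2 + 6400. This polynomial is irreducible over Q: it has no rational root (each ±√119 ± √199 is irrational), and any factorization into two quadratics over Q would force √(23681) ∈ Q (pairing opposite roots) or √119, √199 ∈ Q (other pairings), all impossible. Hence [Q(γ):Q] = 4 = [Q(√119, √199):Q], so Q(γ) = Q(√119, √199).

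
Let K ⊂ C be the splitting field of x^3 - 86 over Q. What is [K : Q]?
[K : Q] = 6

The roots of x^3 - 86 are ∛86, ω∛86, ω^2∛86 where ω = e^(2πi/3) is a primitive cube root of unity, so K = Q(∛86, ω). Now [Q(∛86):Q] = 3 (since 86 is not a perfect cube, x^3 - 86 is irreducible) and [Q(ω):Q] = 2. Both 2 and 3 divide [K:Q], and [K:Q] ≤ 3·2 = 6, so [K:Q] = 6. (Equivalently: Q(∛86) ⊂ R but ω ∉ R, so [K : Q(∛86)] = 2.)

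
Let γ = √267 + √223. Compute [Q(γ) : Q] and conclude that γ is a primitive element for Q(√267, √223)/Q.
[Q(γ) : Q] = 4 (equivalently, Q(γ) = Q(√267, √223))

Obviously Q(γ) ⊆ Q(√267, √223), and [Q(√267, √223):Q] = 4 (since 267, 223 are distinct squarefree integers > 1 with 59541 not a perfect square). To show equality we compute the minimal polynomial of γ. From γ = √267 + √223: γ^2 = 267 + 2√(59541) + 223 = 490 + 2√(59541), so γ^2 - 490 = 2√(59541); squaring, (γ^2 - 490)^2 = 4·59541, i.e. γ^4 - 980γ^2 + 240100 - 238164 = 0, i.e. γ^4 - 980γ^2 + 1936 = 0. So γ is a root of x^4 - 980x^2 + 1936. This polynomial is irreducible over Q: it has no rational root (each ±√267 ± √223 is irrational), and any factorization into two quadratics over Q would force √(59541) ∈ Q (pairing opposite roots) or √267, √223 ∈ Q (other pairings), all impossible. Hence [Q(γ):Q] = 4 = [Q(√267, √223):Q], so Q(γ) = Q(√267, √223).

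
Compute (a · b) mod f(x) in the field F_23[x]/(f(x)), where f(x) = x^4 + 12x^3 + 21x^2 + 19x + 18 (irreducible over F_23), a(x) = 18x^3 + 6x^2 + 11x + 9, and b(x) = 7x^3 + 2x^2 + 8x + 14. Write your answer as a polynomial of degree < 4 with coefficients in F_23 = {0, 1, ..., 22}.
a · b ≡ 19x^3 + 18x^2 + 3x + 18 (mod f(x))

Multiply in F_23[x]: a(x)·b(x) = (18x^3 + 6x^2 + 11x + 9)·(7x^3 + 2x^2 + 8x + 14) = 11x^6 + 9x^5 + 3x^4 + 17x^3 + 6x^2 + 19x + 11. This has degree ≥ 4, so divide by f(x) over F_23: 11x^6 + 9x^5 + 3x^4 + 17x^3 + 6x^2 + 19x + 11 = (11x^2 + 15x + 6)·(x^4 + 12x^3 + 21x^2 + 19x + 18) + (19x^3 + 18x^2 + 3x + 18). Hence a·b ≡ 19x^3 + 18x^2 + 3x + 18 (mod f). (F_23[x]/(f) is a field with 23^4 = 279841 elements since f is irreducible of degree 4.)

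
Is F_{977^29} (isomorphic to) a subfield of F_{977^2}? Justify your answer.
No: F_{977^29} is not a subfield of F_{977^2}

F_{p^m} embeds in F_{p^n} iff m | n. Here 29 ∤ 2 (since 2 = 0·29 + 2 with remainder 2 ≠ 0), so F_{977^29} is not a subfield of F_{977^2}. Equivalently: if it were, the tower law would give 29 = [F_{977^29}:F_977] dividing [F_{977^2}:F_977] = 2, contradiction.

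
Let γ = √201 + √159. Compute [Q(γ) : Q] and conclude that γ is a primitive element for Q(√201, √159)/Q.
[Q(γ) : Q] = 4 (equivalently, Q(γ) = Q(√201, √159))

Obviously Q(γ) ⊆ Q(√201, √159), and [Q(√201, √159):Q] = 4 (since 201, 159 are distinct squarefree integers > 1 with 31959 not a perfect square). To show equality we compute the minimal polynomial of γ. From γ = √201 + √159: γ^2 = 201 + 2√(31959) + 159 = 360 + 2√(31959), so γ^2 - 360 = 2√(31959); squaring, (γ^2 - 360)^2 = 4·31959, i.e. γ^4 - 720γ^2 + 129600 - 127836 = 0, i.e. γ^4 - 720γ^2 + 1764 = 0. So γ is a root of x^4 - 720x^2 + 1764. This polynomial is irreducible over Q: it has no rational root (each ±√201 ± √159 is irrational), and any factorization into two quadratics over Q would force √(31959) ∈ Q (pairing opposite roots) or √201, √159 ∈ Q (other pairings), all impossible. Hence [Q(γ):Q] = 4 = [Q(√201, √159):Q], so Q(γ) = Q(√201, √159).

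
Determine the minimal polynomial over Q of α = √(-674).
m_α(x) = x^2 + 674

α satisfies α^2 + 674 = 0, so x^2 + 674 annihilates α. Since d = -674 is squarefree and ≠ 1, it is not a perfect square in Q, so x^2 + 674 has no rational root and is therefore irreducible over Q (a degree-2 polynomial over a field is irreducible iff it has no root). Hence m_α(x) = x^2 + 674.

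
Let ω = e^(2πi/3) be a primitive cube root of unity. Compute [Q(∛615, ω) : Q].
[Q(∛615, ω) : Q] = 6

[Q(∛615):Q] = 3 (min poly x^3 - 615, irreducible since 615 is not a perfect cube). [Q(ω):Q] = 2 (min poly x^2 + x + 1). Since Q(∛615) ⊂ R and ω ∉ R, we have ω ∉ Q(∛615), so x^2 + x + 1 remains irreducible over Q(∛615) and [Q(∛615, ω) : Q(∛615)] = 2. By the tower law, [Q(∛615, ω) : Q] = 3 · 2 = 6. (In fact Q(∛615, ω) is the splitting field of x^3 - 615 over Q.)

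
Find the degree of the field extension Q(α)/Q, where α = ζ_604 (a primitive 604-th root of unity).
[Q(α):Q] = 300

The minimal polynomial of ζ_604 over Q is the 604-th cyclotomic polynomial Φ_604(x), which is irreducible over Q and has degree φ(604) = 300. Hence [Q(α):Q] = φ(604) = 300.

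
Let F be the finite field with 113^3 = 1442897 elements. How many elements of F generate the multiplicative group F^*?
There are φ(1442896) = 570240 primitive elements

F_q^* is cyclic of order q - 1 = 1442896. A cyclic group of order m has exactly φ(m) generators. Here m = 1442896 = 2^4 · 7 · 13 · 991, so the number of primitive elements is φ(1442896) = 570240.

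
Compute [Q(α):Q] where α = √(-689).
[Q(α):Q] = 2

[Q(α):Q] equals the degree of the minimal polynomial of α. Here α^2 = -689 and x^2 + 689 is irreducible (d = -689 is squarefree, ≠ 1, hence not a square), so deg(m_α) = 2. Thus [Q(α):Q] = 2.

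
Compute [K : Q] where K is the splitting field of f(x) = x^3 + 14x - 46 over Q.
[K : Q] = 6

By the rational root test, any rational root of the monic integer polynomial f(x) = x^3 + 14x - 46 must be an integer dividing the constant term -46, i.e. one of ±{1, 2, 23, 46}. Evaluating: f(1) = -31, f(-1) = -61, f(2) = -10, f(-2) = -82, f(23) = 12443, f(-23) = -12535, f(46) = 97934, f(-46) = -98026; none is 0, so f has no rational root and is therefore irreducible over Q (a cubic with no linear factor over a field is irreducible). For an irreducible cubic, the Galois group is A_3 or S_3 according as the discriminant disc(f) = -4a^3 - 27b^2 = -4·(14)^3 - 27·(-46)^2 = -68108 is or is not a square in Q. Here disc(f) = -68108 is not a perfect square in Q, so the Galois group of f over Q is not contained in A_3 and must be all of S_3. The splitting field has degree |S_3| = 6 over Q, so [K : Q] = 6.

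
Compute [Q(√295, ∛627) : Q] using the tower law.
[Q(√295, ∛627) : Q] = 6

Let L = Q(√295, ∛627). Since Q(√295) ⊂ L and [Q(√295):Q] = 2, the tower law gives 2 | [L:Q]. Likewise Q(∛627) ⊂ L with [Q(∛627):Q] = 3 (because 627 is not a perfect cube), so 3 | [L:Q]. As gcd(2,3) = 1, [L:Q] is divisible by 6. Conversely L is generated over Q by √295 and ∛627, so [L:Q] ≤ 2·3 = 6. Therefore [Q(√295, ∛627) : Q] = 6.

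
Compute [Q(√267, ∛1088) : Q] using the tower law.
[Q(√267, ∛1088) : Q] = 6

Let L = Q(√267, ∛1088). Since Q(√267) ⊂ L and [Q(√267):Q] = 2, the tower law gives 2 | [L:Q]. Likewise Q(∛1088) ⊂ L with [Q(∛1088):Q] = 3 (because 1088 is not a perfect cube), so 3 | [L:Q]. As gcd(2,3) = 1, [L:Q] is divisible by 6. Conversely L is generated over Q by √267 and ∛1088, so [L:Q] ≤ 2·3 = 6. Therefore [Q(√267, ∛1088) : Q] = 6.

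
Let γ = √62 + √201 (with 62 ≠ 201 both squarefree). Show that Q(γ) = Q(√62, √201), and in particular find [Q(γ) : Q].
[Q(γ) : Q] = 4 (equivalently, Q(γ) = Q(√62, √201))

Obviously Q(γ) ⊆ Q(√62, √201), and [Q(√62, √201):Q] = 4 (since 62, 201 are distinct squarefree integers > 1 with 12462 not a perfect square). To show equality we compute the minimal polynomial of γ. From γ = √62 + √201: γ^2 = 62 + 2√(12462) + 201 = 263 + 2√(12462), so γ^2 - 263 = 2√(12462); squaring, (γ^2 - 263)^2 = 4·12462, i.e. γ^4 - 526γ^2 + 69169 - 49848 = 0, i.e. γ^4 - 526γ^2 + 19321 = 0. So γ is a root of x^4 - 526x^2 + 19321. This polynomial is irreducible over Q: it has no rational root (each ±√62 ± √201 is irrational), and any factorization into two quadratics over Q would force √(12462) ∈ Q (pairing opposite roots) or √62, √201 ∈ Q (other pairings), all impossible. Hence [Q(γ):Q] = 4 = [Q(√62, √201):Q], so Q(γ) = Q(√62, √201).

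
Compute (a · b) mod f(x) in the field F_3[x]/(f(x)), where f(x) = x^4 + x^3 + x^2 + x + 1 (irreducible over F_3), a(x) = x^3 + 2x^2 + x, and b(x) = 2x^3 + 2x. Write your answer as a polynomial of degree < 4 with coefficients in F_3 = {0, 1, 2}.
a · b ≡ x^2 + x (mod f(x))

Multiply in F_3[x]: a(x)·b(x) = (x^3 + 2x^2 + x)·(2x^3 + 2x) = 2x^6 + x^5 + x^4 + x^3 + 2x^2. This has degree ≥ 4, so divide by f(x) over F_3: 2x^6 + x^5 + x^4 + x^3 + 2x^2 = (2x^2 + 2x)·(x^4 + x^3 + x^2 + x + 1) + (x^2 + x). Hence a·b ≡ x^2 + x (mod f). (F_3[x]/(f) is a field with 3^4 = 81 elements since f is irreducible of degree 4.)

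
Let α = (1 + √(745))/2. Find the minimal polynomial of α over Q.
m_α(x) = x^2 - x - 186

From 2α - 1 = √(745), squaring gives (2α - 1)^2 = 745, i.e. 4α^2 - 4α + 1 = 745, so α^2 - α + (1 - 745)/4 = 0. Since 745 ≡ 1 (mod 4), (1 - 745)/4 = -186 ∈ Z. The polynomial x^2 - x - 186 has discriminant 1 - 4·(-186) = 745, which is not a perfect square in Q (d = 745 is squarefree and ≠ 1), so x^2 - x - 186 is irreducible over Q. It is the minimal polynomial of α.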